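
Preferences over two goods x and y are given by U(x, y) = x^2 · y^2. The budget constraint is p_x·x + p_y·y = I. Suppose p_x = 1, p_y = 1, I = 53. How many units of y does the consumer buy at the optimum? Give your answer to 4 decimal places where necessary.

y* = 26.5

Tangency: MRS = y/x = p_x/p_y.
Rearranging, p_y·y = p_x·x. Substituting into the budget gives p_x·x·(1 + 1) = I.
Demand: x*(p_x,p_y,I) = 0.5·I/p_x and y* = 0.5·I/p_y.
At p_x=1, p_y=1, I=53: y* = 0.5·53/1 = 26.5.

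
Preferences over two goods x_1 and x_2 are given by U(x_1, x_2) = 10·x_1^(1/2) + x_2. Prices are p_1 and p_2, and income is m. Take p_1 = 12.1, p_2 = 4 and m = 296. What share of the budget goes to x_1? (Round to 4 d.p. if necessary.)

Set MRS = p_1/p_2: 5·x_1^(−1/2) = p_1/p_2.
Thus x_1* = (5·p_2/p_1)² — independent of m — with the rest of income spent on x_2.
Plugging in: x_1* = (5·4/12.1)² = 2.7321, x_2* = 65.7355.
Expenditure on x_1: 12.1·2.7321 = 33.0579; share = 0.1117.

share on x_1 = 0.1117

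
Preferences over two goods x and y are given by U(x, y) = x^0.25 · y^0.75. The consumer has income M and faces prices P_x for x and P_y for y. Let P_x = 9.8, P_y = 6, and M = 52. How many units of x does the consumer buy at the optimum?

x* = 1.3265

Demand: x*(P_x,P_y,M) = 0.25·M/P_x and y* = 0.75·M/P_y.
At P_x=9.8, P_y=6, M=52: x* = 0.25·52/9.8 = 1.3265.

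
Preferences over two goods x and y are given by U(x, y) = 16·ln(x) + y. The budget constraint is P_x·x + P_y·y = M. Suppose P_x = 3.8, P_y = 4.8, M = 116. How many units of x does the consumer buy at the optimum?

x* = 20.2105

Set MRS = P_x/P_y: (16/x)/1 = P_x/P_y.
So x*(P_x,P_y) = 16·P_y/P_x, independent of income; and y* = (M − 16·P_y)/P_y.
At the given prices: x* = 16·4.8/3.8 = 20.2105.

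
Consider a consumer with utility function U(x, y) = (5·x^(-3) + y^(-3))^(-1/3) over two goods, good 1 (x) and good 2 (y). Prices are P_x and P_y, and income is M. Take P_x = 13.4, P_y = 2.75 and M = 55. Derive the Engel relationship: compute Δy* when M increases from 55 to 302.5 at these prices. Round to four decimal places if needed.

Δy* = 15.2433

Numerically y/x = 0.993575, so x* = 55/(13.4 + 2.75·0.993575) = 3.4093 and y* = 0.993575·3.4093 = 3.3874.
At M' = 302.5: y* = 18.6307. Change: 18.6307 − 3.3874 = 15.2433.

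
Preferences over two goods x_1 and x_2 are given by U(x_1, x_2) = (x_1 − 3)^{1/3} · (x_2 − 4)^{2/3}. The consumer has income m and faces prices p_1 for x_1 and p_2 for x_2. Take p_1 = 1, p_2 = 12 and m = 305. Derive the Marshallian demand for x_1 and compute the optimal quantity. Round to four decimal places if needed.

MRS = (1/2)·(x_2−4)/(x_1−3). Tangency with p_1/p_2 gives x_2−4 = 2·(p_1/p_2)·(x_1−3).
Substituting into the budget: x_1* = 3 + 1/3·(m − 3·p_1 − 4·p_2)/p_1, and x_2* = 4 + 2/3·(…)/p_2.
Discretionary income = 305 − 3·1 − 4·12 = 254; x_1* = 3 + 1/3·254/1 = 87.6667.

x_1* = 87.6667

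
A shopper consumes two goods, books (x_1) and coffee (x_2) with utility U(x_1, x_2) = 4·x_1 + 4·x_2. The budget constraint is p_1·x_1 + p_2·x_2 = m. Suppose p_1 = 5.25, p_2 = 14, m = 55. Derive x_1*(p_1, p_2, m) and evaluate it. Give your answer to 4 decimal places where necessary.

x_1* = 10.4762

Linear utility — the consumer picks whichever good has higher MU/price: 4/5.25 = 0.7619 vs 4/14 = 0.2857.
x_1 gives more utility per dollar, so spend all income on x_1: x_1* = m/p_1, x_2* = 0.
Numerically: x_1* = 10.4762, x_2* = 0.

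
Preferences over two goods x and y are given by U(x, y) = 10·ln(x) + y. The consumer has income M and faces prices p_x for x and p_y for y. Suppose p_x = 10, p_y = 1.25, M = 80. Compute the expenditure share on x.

share on x = 0.1562

Set MRS = p_x/p_y: (10/x)/1 = p_x/p_y.
So x*(p_x,p_y) = 10·p_y/p_x, independent of income; and y* = (M − 10·p_y)/p_y.
At the given prices: x* = 10·1.25/10 = 1.25, and y* = 54.
Expenditure on x: 10·1.25 = 12.5; share = 0.1562.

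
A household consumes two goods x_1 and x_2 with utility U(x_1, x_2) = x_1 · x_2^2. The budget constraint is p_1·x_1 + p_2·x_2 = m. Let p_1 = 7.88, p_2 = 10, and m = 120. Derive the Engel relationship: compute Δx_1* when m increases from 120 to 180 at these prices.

Δx_1* = 2.5381

MU_x_1/MU_x_2 = (x_2)/(2·x_1); tangency sets this equal to p_1/p_2.
Rearranging, p_2·x_2 = 2·p_1·x_1. Substituting into the budget gives p_1·x_1·(1 + 2) = m.
Demand: x_1*(p_1,p_2,m) = 1/3·m/p_1 and x_2* = 2/3·m/p_2.
At p_1=7.88, p_2=10, m=120: x_1* = 1/3·120/7.88 = 5.0761.
At m' = 180: x_1* = 7.6142. Change: 7.6142 − 5.0761 = 2.5381.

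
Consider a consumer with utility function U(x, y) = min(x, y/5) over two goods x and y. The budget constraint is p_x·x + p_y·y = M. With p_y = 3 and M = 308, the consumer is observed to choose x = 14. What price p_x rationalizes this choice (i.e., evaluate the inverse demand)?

With perfect complements, no substitution: consume in ratio x:y = 1:5.
Budget: p_x·x + p_y·5·x = M, so (p_x + 5·p_y)·x = M.
Demand: x*(p_x,p_y,M) = M/(p_x + 5·p_y), y* = 5·M/(p_x + 5·p_y).
Set x* = 14 in the demand function and solve for p_x: p_x = 7.

p_x = 7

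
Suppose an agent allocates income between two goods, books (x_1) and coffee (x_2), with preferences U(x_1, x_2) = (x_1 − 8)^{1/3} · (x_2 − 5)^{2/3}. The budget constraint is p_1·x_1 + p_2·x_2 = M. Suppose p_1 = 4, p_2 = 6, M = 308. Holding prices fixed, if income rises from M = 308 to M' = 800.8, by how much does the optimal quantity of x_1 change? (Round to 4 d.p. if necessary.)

Δx_1* = 41.0667

MRS = (1/2)·(x_2−5)/(x_1−8). Tangency with p_1/p_2 gives x_2−5 = 2·(p_1/p_2)·(x_1−8).
Substituting into the budget: x_1* = 8 + 1/3·(M − 8·p_1 − 5·p_2)/p_1, and x_2* = 5 + 2/3·(…)/p_2.
Discretionary income = 308 − 8·4 − 5·6 = 246; x_1* = 8 + 1/3·246/4 = 28.5.
At M' = 800.8: x_1* = 69.5667. Change: 69.5667 − 28.5 = 41.0667.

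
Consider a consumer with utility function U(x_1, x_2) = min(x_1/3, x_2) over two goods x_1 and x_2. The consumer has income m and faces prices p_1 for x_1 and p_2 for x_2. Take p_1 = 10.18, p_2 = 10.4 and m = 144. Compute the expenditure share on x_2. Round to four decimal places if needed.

Leontief preferences: the optimum is at the kink where x_1/3 = x_2/1, i.e. x_2 = (1/3)·x_1.
Budget: p_1·x_1 + p_2·(1/3)·x_1 = m, so (3·p_1 + p_2)·x_1 = 3·m.
Demand: x_1*(p_1,p_2,m) = 3·m/(3·p_1 + p_2), x_2* = m/(3·p_1 + p_2).
Here 3·10.18 + 10.4 = 40.94, giving x_1* = 10.552 and x_2* = 3.5173.
Expenditure on x_2: 10.4·3.5173 = 36.5804; share = 0.254.

share on x_2 = 0.254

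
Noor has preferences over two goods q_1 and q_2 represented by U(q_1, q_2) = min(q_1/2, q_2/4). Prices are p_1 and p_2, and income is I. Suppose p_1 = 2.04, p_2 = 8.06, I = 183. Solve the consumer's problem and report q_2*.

Leontief preferences: the optimum is at the kink where q_1/2 = q_2/4, i.e. q_2 = 2·q_1.
Budget: p_1·q_1 + p_2·2·q_1 = I, so (2·p_1 + 4·p_2)·q_1 = 2·I.
Demand: q_1*(p_1,p_2,I) = 2·I/(2·p_1 + 4·p_2), q_2* = 4·I/(2·p_1 + 4·p_2).
Here 2·2.04 + 4·8.06 = 36.32, giving q_2* = 20.1542.

q_2* = 20.1542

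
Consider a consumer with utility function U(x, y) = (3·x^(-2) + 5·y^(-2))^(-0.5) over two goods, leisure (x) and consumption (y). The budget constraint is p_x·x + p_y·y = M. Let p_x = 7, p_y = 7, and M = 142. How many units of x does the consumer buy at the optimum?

From the CES first-order condition, (3/5)·(y/x)^(3) = p_x/p_y.
Hence y/x = ((5/3)·p_x/p_y)^(1/(3)), i.e. raised to the 1/3 power.
With the ratio pinned down, the budget gives x* = M/(p_x + p_y·(y/x)) and y* = (y/x)·x*.
Numerically y/x = 1.185631, so x* = 142/(7 + 7·1.185631) = 9.2814.

x* = 9.2814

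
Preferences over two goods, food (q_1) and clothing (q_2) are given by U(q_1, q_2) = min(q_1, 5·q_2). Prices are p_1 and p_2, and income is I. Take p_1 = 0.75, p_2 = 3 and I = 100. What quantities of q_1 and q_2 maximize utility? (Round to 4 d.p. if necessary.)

q_1* = 74.0741, q_2* = 14.8148

Demand: q_1*(p_1,p_2,I) = 5·I/(5·p_1 + p_2), q_2* = I/(5·p_1 + p_2).
Here 5·0.75 + 3 = 6.75, giving q_1* = 74.0741 and q_2* = 14.8148.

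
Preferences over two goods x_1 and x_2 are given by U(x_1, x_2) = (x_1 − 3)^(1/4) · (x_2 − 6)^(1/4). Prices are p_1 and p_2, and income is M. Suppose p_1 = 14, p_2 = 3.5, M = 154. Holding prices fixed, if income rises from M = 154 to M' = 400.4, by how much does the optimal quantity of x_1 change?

Δx_1* = 8.8

This is Cobb-Douglas in (x_1−3, x_2−6): tangency gives 0.25·p_2·(x_2−6) = 0.25·p_1·(x_1−3).
After buying the subsistence bundle (3, 6), a share 0.5 of the remaining income goes to x_1: x_1* = 3 + 0.5·(M − 3p_1 − 6p_2)/p_1.
Discretionary income = 154 − 3·14 − 6·3.5 = 91; x_1* = 3 + 0.5·91/14 = 6.25.
At M' = 400.4: x_1* = 15.05. Change: 15.05 − 6.25 = 8.8.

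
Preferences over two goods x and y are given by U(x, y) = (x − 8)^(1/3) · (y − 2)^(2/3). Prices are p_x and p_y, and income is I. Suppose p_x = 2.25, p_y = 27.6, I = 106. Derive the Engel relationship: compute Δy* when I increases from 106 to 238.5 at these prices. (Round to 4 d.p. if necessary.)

Let x' = x−8, y' = y−2. MRS = (1/2)·y'/x' = p_x/p_y.
After buying the subsistence bundle (8, 2), a share 1/3 of the remaining income goes to x: x* = 8 + 1/3·(I − 8p_x − 2p_y)/p_x.
Discretionary income = 106 − 8·2.25 − 2·27.6 = 32.8; y* = 2 + 2/3·32.8/27.6 = 2.7923.
At I' = 238.5: y* = 5.9928. Change: 5.9928 − 2.7923 = 3.2005.

Δy* = 3.2005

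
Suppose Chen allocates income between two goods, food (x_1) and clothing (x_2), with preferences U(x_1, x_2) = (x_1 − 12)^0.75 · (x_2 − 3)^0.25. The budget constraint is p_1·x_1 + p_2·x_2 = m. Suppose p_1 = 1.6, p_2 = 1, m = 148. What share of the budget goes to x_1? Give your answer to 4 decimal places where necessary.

Let x_1' = x_1−12, x_2' = x_2−3. MRS = 3·x_2'/x_1' = p_1/p_2.
After buying the subsistence bundle (12, 3), a share 0.75 of the remaining income goes to x_1: x_1* = 12 + 0.75·(m − 12p_1 − 3p_2)/p_1.
Discretionary income = 148 − 12·1.6 − 3·1 = 125.8; x_1* = 12 + 0.75·125.8/1.6 = 70.9688; x_2* = 3 + 0.25·125.8/1 = 34.45.
Expenditure on x_1: 1.6·70.9688 = 113.55; share = 0.7672.

share on x_1 = 0.7672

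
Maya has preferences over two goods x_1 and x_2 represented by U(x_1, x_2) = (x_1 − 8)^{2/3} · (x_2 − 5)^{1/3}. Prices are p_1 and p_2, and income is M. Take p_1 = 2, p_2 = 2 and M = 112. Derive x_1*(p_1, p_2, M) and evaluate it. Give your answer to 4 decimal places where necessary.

MRS = 2·(x_2−5)/(x_1−8). Tangency with p_1/p_2 gives x_2−5 = (1/2)·(p_1/p_2)·(x_1−8).
Substituting into the budget: x_1* = 8 + 2/3·(M − 8·p_1 − 5·p_2)/p_1, and x_2* = 5 + 1/3·(…)/p_2.
Discretionary income = 112 − 8·2 − 5·2 = 86; x_1* = 8 + 2/3·86/2 = 36.6667.

x_1* = 36.6667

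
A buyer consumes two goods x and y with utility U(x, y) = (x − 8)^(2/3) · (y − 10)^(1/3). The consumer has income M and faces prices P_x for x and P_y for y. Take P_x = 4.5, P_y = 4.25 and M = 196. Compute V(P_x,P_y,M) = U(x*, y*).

Discretionary income = 196 − 8·4.5 − 10·4.25 = 117.5; x* = 8 + 2/3·117.5/4.5 = 25.4074; y* = 10 + 1/3·117.5/4.25 = 19.2157.
Utility at the optimum: U(25.4074, 19.2157) = 14.082.

V = 14.082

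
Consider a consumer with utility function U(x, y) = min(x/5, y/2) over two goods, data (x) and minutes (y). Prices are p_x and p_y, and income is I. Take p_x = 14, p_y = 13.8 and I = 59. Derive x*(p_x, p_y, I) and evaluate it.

With perfect complements, no substitution: consume in ratio x:y = 5:2.
Budget: p_x·x + p_y·(2/5)·x = I, so (5·p_x + 2·p_y)·x = 5·I.
Demand: x*(p_x,p_y,I) = 5·I/(5·p_x + 2·p_y), y* = 2·I/(5·p_x + 2·p_y).
Here 5·14 + 2·13.8 = 97.6, giving x* = 3.0225.

x* = 3.0225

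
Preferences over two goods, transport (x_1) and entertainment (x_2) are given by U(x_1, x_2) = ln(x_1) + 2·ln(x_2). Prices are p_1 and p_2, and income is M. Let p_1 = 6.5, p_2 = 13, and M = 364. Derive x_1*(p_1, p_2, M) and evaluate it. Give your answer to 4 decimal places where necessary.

The MRS is (1/2)·x_2/x_1. Set MRS = p_1/p_2.
Rearranging, p_2·x_2 = 2·p_1·x_1. Substituting into the budget gives p_1·x_1·(1 + 2) = M.
Demand: x_1*(p_1,p_2,M) = 1/3·M/p_1 and x_2* = 2/3·M/p_2.
At p_1=6.5, p_2=13, M=364: x_1* = 1/3·364/6.5 = 18.6667.

x_1* = 18.6667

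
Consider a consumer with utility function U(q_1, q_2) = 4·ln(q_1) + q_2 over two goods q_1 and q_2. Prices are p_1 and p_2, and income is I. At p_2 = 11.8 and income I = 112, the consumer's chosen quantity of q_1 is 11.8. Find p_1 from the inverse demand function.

MU_q_1 = 4/q_1, MU_q_2 = 1. Tangency: 4/q_1 = p_1/p_2.
So q_1*(p_1,p_2) = 4·p_2/p_1, independent of income; and q_2* = (I − 4·p_2)/p_2.
Set q_1* = 11.8 in the demand function and solve for p_1: p_1 = 4.

p_1 = 4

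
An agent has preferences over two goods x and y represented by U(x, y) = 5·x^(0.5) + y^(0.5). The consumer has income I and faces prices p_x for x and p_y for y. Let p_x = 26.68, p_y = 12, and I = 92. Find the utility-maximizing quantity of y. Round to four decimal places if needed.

MRS = MU_x/MU_y = 5·(y/x)^(0.5). Set equal to p_x/p_y.
Hence y/x = ((1/5)·p_x/p_y)^(1/(0.5)), i.e. raised to the 2 power.
Substitute y = (y/x)·x into the budget: x* = I/(p_x + p_y·(y/x)).
Numerically y/x = 0.197728, so x* = 92/(26.68 + 12·0.197728) = 3.1667 and y* = 0.197728·3.1667 = 0.6261.

y* = 0.6261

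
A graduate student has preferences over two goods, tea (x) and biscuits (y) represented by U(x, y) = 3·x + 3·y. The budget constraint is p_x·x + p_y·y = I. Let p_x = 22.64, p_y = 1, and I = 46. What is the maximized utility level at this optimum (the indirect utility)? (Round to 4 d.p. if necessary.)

V = 138

Perfect substitutes: compare marginal utility per dollar. 3/p_x vs 3/p_y → 0.1325 vs 3.
y gives more utility per dollar, so spend all income on y: y* = I/p_y, x* = 0.
Numerically: x* = 0, y* = 46.
Utility at the optimum: U(0, 46) = 138.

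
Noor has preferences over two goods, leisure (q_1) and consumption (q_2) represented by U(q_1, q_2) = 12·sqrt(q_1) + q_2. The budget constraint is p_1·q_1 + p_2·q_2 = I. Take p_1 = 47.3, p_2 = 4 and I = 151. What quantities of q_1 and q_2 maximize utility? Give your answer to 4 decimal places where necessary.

MU_q_1 = 6/√q_1, MU_q_2 = 1. Tangency: 6/√q_1 = p_1/p_2.
Thus q_1* = (6·p_2/p_1)² — independent of I — with the rest of income spent on q_2.
Plugging in: q_1* = (6·4/47.3)² = 0.2575, q_2* = 34.7056.

q_1* = 0.2575, q_2* = 34.7056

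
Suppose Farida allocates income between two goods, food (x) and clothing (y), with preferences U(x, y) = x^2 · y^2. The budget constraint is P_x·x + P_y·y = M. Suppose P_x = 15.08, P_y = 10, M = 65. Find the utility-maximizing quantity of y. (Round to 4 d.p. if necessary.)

y* = 3.25

The MRS is y/x. Set MRS = P_x/P_y.
So 2·P_y·y = 2·P_x·x; combined with the budget, a share 0.5 of income goes to x.
Demand: x*(P_x,P_y,M) = 0.5·M/P_x and y* = 0.5·M/P_y.
At P_x=15.08, P_y=10, M=65: y* = 0.5·65/10 = 3.25.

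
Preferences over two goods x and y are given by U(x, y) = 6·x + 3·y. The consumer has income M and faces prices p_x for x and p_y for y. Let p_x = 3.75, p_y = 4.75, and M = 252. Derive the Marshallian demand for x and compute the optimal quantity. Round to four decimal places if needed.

x* = 67.2

Numerically: x* = 67.2, y* = 0.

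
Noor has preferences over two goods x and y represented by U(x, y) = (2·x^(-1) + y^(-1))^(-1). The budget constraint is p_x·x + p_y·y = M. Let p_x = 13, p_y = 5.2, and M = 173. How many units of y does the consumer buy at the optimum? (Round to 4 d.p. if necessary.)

y* = 10.2808

With the ratio pinned down, the budget gives x* = M/(p_x + p_y·(y/x)) and y* = (y/x)·x*.
Numerically y/x = 1.118034, so x* = 173/(13 + 5.2·1.118034) = 9.1954 and y* = 1.118034·9.1954 = 10.2808.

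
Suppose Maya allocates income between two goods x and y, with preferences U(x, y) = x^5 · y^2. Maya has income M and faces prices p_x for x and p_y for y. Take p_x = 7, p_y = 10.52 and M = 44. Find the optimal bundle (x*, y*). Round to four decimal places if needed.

x* = 4.4898, y* = 1.195

The MRS is (5/2)·y/x. Set MRS = p_x/p_y.
Rearranging, p_y·y = (2/5)·p_x·x. Substituting into the budget gives p_x·x·(1 + (2/5)) = M.
Demand: x*(p_x,p_y,M) = 5/7·M/p_x and y* = 2/7·M/p_y.
At p_x=7, p_y=10.52, M=44: x* = 5/7·44/7 = 4.4898, y* = 1.195.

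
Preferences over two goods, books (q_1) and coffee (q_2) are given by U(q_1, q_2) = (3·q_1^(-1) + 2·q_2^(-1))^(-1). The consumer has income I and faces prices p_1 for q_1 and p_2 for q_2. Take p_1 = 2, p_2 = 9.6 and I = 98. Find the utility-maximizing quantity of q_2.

MU_q_1 ∝ 3·q_1^(-2), MU_q_2 ∝ 2·q_2^(-2), so MRS = (3/2)·(q_2/q_1)^(2) = p_1/p_2.
Solve for the ratio: q_2/q_1 = [(2/3)·p_1/p_2]^(0.5).
With the ratio pinned down, the budget gives q_1* = I/(p_1 + p_2·(q_2/q_1)) and q_2* = (q_2/q_1)·q_1*.
Numerically q_2/q_1 = 0.372678, so q_1* = 98/(2 + 9.6·0.372678) = 17.5699 and q_2* = 0.372678·17.5699 = 6.5479.

q_2* = 6.5479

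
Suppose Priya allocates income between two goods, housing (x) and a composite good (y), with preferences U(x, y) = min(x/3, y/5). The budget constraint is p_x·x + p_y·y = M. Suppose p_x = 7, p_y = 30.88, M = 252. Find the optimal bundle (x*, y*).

x* = 4.3101, y* = 7.1836

Demand: x*(p_x,p_y,M) = 3·M/(3·p_x + 5·p_y), y* = 5·M/(3·p_x + 5·p_y).
Here 3·7 + 5·30.88 = 175.4, giving x* = 4.3101 and y* = 7.1836.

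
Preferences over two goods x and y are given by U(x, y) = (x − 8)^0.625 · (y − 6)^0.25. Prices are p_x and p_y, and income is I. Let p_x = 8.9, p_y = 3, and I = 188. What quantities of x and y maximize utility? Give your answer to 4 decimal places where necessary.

Let x' = x−8, y' = y−6. MRS = (5/2)·y'/x' = p_x/p_y.
After buying the subsistence bundle (8, 6), a share 5/7 of the remaining income goes to x: x* = 8 + 5/7·(I − 8p_x − 6p_y)/p_x.
Discretionary income = 188 − 8·8.9 − 6·3 = 98.8; x* = 8 + 5/7·98.8/8.9 = 15.9294; y* = 6 + 2/7·98.8/3 = 15.4095.

x* = 15.9294, y* = 15.4095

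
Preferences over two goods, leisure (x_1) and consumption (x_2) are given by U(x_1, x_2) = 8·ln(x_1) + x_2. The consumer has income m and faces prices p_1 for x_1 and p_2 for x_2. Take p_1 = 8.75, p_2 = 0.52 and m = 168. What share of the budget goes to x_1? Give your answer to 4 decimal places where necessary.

Set MRS = p_1/p_2: (8/x_1)/1 = p_1/p_2.
So x_1*(p_1,p_2) = 8·p_2/p_1, independent of income; and x_2* = (m − 8·p_2)/p_2.
At the given prices: x_1* = 8·0.52/8.75 = 0.4754, and x_2* = 315.0769.
Expenditure on x_1: 8.75·0.4754 = 4.16; share = 0.0248.

share on x_1 = 0.0248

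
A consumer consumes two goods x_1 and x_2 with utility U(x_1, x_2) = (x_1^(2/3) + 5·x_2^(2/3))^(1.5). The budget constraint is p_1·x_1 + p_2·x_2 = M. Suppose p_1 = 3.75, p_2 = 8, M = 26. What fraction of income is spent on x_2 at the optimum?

MU_x_1 ∝ x_1^(-1/3), MU_x_2 ∝ 5·x_2^(-1/3), so MRS = (1/5)·(x_2/x_1)^(1/3) = p_1/p_2.
Hence x_2/x_1 = (5·p_1/p_2)^(1/(1/3)), i.e. raised to the 3 power.
Substitute x_2 = (x_2/x_1)·x_1 into the budget: x_1* = M/(p_1 + p_2·(x_2/x_1)).
Numerically x_2/x_1 = 12.874603, so x_1* = 26/(3.75 + 8·12.874603) = 0.2436 and x_2* = 12.874603·0.2436 = 3.1358.
Expenditure on x_2: 8·3.1358 = 25.0866; share = 0.9649.

share on x_2 = 0.9649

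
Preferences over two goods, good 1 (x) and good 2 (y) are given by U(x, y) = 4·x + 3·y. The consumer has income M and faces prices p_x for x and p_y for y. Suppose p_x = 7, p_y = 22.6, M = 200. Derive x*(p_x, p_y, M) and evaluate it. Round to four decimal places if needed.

x* = 28.5714

Perfect substitutes: compare marginal utility per dollar. 4/p_x vs 3/p_y → 0.5714 vs 0.1327.
x gives more utility per dollar, so spend all income on x: x* = M/p_x, y* = 0.
Numerically: x* = 28.5714, y* = 0.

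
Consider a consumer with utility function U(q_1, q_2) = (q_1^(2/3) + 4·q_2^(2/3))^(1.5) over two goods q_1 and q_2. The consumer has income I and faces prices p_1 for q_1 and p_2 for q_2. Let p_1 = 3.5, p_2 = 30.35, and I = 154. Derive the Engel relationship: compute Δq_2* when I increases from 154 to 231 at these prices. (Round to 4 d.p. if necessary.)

From the CES first-order condition, (1/4)·(q_2/q_1)^(1/3) = p_1/p_2.
Solve for the ratio: q_2/q_1 = [4·p_1/p_2]^(3).
Substitute q_2 = (q_2/q_1)·q_1 into the budget: q_1* = I/(p_1 + p_2·(q_2/q_1)).
Numerically q_2/q_1 = 0.098154, so q_1* = 154/(3.5 + 30.35·0.098154) = 23.7692 and q_2* = 0.098154·23.7692 = 2.333.
At I' = 231: q_2* = 3.4996. Change: 3.4996 − 2.333 = 1.1665.

Δq_2* = 1.1665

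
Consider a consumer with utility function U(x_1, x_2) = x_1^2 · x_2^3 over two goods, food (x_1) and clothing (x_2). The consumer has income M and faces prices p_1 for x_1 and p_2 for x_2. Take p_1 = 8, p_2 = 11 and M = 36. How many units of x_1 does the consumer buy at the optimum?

x_1* = 1.8

The MRS is (2/3)·x_2/x_1. Set MRS = p_1/p_2.
So 2·p_2·x_2 = 3·p_1·x_1; combined with the budget, a share 0.4 of income goes to x_1.
Demand: x_1*(p_1,p_2,M) = 0.4·M/p_1 and x_2* = 0.6·M/p_2.
At p_1=8, p_2=11, M=36: x_1* = 0.4·36/8 = 1.8.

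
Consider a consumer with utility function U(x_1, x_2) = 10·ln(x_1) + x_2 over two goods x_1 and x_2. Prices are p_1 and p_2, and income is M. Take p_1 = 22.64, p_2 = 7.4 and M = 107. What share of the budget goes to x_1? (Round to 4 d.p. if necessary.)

share on x_1 = 0.6916

MU_x_1 = 10/x_1, MU_x_2 = 1. Tangency: 10/x_1 = p_1/p_2.
So x_1*(p_1,p_2) = 10·p_2/p_1, independent of income; and x_2* = (M − 10·p_2)/p_2.
At the given prices: x_1* = 10·7.4/22.64 = 3.2686, and x_2* = 4.4595.
Expenditure on x_1: 22.64·3.2686 = 74; share = 0.6916.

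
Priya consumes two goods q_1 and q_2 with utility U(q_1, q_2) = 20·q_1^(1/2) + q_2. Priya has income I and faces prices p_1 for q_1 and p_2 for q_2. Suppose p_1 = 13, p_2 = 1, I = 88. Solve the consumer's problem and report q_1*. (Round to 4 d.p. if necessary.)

Set MRS = p_1/p_2: 10·q_1^(−1/2) = p_1/p_2.
Solve: √q_1 = 10·p_2/p_1, so q_1*(p_1,p_2) = (10·p_2/p_1)², and q_2* = (I − p_1·q_1*)/p_2.
Plugging in: q_1* = (10·1/13)² = 0.5917.

q_1* = 0.5917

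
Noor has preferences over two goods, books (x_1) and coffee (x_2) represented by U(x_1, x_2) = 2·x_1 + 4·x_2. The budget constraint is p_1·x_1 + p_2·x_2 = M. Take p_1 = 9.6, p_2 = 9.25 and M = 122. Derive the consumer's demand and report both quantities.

x_1* = 0, x_2* = 13.1892

Linear utility — the consumer picks whichever good has higher MU/price: 2/9.6 = 0.2083 vs 4/9.25 = 0.4324.
x_2 gives more utility per dollar, so spend all income on x_2: x_2* = M/p_2, x_1* = 0.
Numerically: x_1* = 0, x_2* = 13.1892.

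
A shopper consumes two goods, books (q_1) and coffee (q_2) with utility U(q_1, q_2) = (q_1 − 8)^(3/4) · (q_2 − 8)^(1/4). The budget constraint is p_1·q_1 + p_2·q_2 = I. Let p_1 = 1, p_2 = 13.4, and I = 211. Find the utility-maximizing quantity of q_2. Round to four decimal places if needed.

q_2* = 9.7873

Let q_1' = q_1−8, q_2' = q_2−8. MRS = 3·q_2'/q_1' = p_1/p_2.
Substituting into the budget: q_1* = 8 + 0.75·(I − 8·p_1 − 8·p_2)/p_1, and q_2* = 8 + 0.25·(…)/p_2.
Discretionary income = 211 − 8·1 − 8·13.4 = 95.8; q_2* = 8 + 0.25·95.8/13.4 = 9.7873.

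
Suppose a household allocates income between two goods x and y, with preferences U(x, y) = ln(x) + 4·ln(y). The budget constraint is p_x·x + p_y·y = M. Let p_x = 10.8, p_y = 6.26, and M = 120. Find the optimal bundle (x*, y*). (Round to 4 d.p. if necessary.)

Demand: x*(p_x,p_y,M) = 0.2·M/p_x and y* = 0.8·M/p_y.
At p_x=10.8, p_y=6.26, M=120: x* = 0.2·120/10.8 = 2.2222, y* = 15.3355.

x* = 2.2222, y* = 15.3355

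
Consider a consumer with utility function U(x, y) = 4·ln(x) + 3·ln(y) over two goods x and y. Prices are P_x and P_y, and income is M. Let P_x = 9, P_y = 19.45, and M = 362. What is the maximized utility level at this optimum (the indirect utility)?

Tangency: MRS = (4/3)·y/x = P_x/P_y.
So 4·P_y·y = 3·P_x·x; combined with the budget, a share 4/7 of income goes to x.
Demand: x*(P_x,P_y,M) = 4/7·M/P_x and y* = 3/7·M/P_y.
At P_x=9, P_y=19.45, M=362: x* = 4/7·362/9 = 22.9841, y* = 7.9765.
Utility at the optimum: U(22.9841, 7.9765) = 18.7687.

V = 18.7687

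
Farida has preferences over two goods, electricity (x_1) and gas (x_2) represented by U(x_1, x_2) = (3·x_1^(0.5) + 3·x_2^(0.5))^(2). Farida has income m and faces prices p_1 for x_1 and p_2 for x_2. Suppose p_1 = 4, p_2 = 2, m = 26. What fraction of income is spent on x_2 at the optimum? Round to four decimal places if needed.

Numerically x_2/x_1 = 4, so x_1* = 26/(4 + 2·4) = 2.1667 and x_2* = 4·2.1667 = 8.6667.
Expenditure on x_2: 2·8.6667 = 17.3333; share = 0.6667.

share on x_2 = 0.6667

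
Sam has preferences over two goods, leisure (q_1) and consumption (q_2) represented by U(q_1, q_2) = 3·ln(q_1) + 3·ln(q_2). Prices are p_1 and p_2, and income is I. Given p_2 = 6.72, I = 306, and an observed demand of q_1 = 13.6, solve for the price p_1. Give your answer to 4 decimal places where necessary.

p_1 = 11.25

The MRS is q_2/q_1. Set MRS = p_1/p_2.
So 3·p_2·q_2 = 3·p_1·q_1; combined with the budget, a share 0.5 of income goes to q_1.
Demand: q_1*(p_1,p_2,I) = 0.5·I/p_1 and q_2* = 0.5·I/p_2.
Set q_1* = 13.6 in the demand function and solve for p_1: p_1 = 11.25.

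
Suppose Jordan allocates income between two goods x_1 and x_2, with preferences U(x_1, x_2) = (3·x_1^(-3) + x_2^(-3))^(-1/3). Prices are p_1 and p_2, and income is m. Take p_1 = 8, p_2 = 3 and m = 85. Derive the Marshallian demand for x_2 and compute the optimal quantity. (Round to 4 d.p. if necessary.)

MU_x_1 ∝ 3·x_1^(-4), MU_x_2 ∝ x_2^(-4), so MRS = 3·(x_2/x_1)^(4) = p_1/p_2.
Hence x_2/x_1 = ((1/3)·p_1/p_2)^(1/(4)), i.e. raised to the 0.25 power.
Substitute x_2 = (x_2/x_1)·x_1 into the budget: x_1* = m/(p_1 + p_2·(x_2/x_1)).
Numerically x_2/x_1 = 0.970984, so x_1* = 85/(8 + 3·0.970984) = 7.7889 and x_2* = 0.970984·7.7889 = 7.5629.

x_2* = 7.5629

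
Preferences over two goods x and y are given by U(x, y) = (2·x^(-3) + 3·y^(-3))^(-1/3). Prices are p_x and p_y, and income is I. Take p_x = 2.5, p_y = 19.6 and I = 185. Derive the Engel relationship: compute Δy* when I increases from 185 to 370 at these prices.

Δy* = 7.9127

Numerically y/x = 0.661369, so x* = 185/(2.5 + 19.6·0.661369) = 11.9642 and y* = 0.661369·11.9642 = 7.9127.
At I' = 370: y* = 15.8255. Change: 15.8255 − 7.9127 = 7.9127.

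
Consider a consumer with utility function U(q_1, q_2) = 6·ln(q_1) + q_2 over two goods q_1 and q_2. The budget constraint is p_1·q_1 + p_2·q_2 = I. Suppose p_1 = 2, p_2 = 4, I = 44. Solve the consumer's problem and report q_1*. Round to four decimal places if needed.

MU_q_1 = 6/q_1, MU_q_2 = 1. Tangency: 6/q_1 = p_1/p_2.
So q_1*(p_1,p_2) = 6·p_2/p_1, independent of income; and q_2* = (I − 6·p_2)/p_2.
At the given prices: q_1* = 6·4/2 = 12.

q_1* = 12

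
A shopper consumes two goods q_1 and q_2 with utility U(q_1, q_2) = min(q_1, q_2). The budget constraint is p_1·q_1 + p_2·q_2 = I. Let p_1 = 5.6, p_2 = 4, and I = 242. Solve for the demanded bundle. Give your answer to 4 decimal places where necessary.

With perfect complements, no substitution: consume in ratio q_1:q_2 = 1:1.
Budget: p_1·q_1 + p_2·q_1 = I, so (p_1 + p_2)·q_1 = I.
Demand: q_1*(p_1,p_2,I) = I/(p_1 + p_2), q_2* = I/(p_1 + p_2).
Here 5.6 + 4 = 9.6, giving q_1* = 25.2083 and q_2* = 25.2083.

q_1* = 25.2083, q_2* = 25.2083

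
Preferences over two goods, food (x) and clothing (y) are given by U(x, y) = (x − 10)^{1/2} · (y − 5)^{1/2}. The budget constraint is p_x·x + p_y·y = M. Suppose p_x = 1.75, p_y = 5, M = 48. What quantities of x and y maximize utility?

After buying the subsistence bundle (10, 5), a share 0.5 of the remaining income goes to x: x* = 10 + 0.5·(M − 10p_x − 5p_y)/p_x.
Discretionary income = 48 − 10·1.75 − 5·5 = 5.5; x* = 10 + 0.5·5.5/1.75 = 11.5714; y* = 5 + 0.5·5.5/5 = 5.55.

x* = 11.5714, y* = 5.55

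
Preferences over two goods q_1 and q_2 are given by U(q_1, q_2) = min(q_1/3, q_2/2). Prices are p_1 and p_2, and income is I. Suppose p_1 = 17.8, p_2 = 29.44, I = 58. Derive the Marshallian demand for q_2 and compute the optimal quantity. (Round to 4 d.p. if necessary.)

q_2* = 1.0331

Demand: q_1*(p_1,p_2,I) = 3·I/(3·p_1 + 2·p_2), q_2* = 2·I/(3·p_1 + 2·p_2).
Here 3·17.8 + 2·29.44 = 112.28, giving q_2* = 1.0331.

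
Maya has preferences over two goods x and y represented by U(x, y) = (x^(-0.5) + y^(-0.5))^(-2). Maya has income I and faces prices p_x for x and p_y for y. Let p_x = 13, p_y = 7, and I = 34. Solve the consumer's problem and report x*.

From the CES first-order condition, (y/x)^(1.5) = p_x/p_y.
Solve for the ratio: y/x = [p_x/p_y]^(2/3).
Substitute y = (y/x)·x into the budget: x* = I/(p_x + p_y·(y/x)).
Numerically y/x = 1.510881, so x* = 34/(13 + 7·1.510881) = 1.4421.

x* = 1.4421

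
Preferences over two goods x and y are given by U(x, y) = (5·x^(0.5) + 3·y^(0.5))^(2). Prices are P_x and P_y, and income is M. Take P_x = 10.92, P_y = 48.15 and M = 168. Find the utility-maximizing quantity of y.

From the CES first-order condition, (5/3)·(y/x)^(0.5) = P_x/P_y.
Hence y/x = ((3/5)·P_x/P_y)^(1/(0.5)), i.e. raised to the 2 power.
Substitute y = (y/x)·x into the budget: x* = M/(P_x + P_y·(y/x)).
Numerically y/x = 0.018516, so x* = 168/(10.92 + 48.15·0.018516) = 14.2234 and y* = 0.018516·14.2234 = 0.2634.

y* = 0.2634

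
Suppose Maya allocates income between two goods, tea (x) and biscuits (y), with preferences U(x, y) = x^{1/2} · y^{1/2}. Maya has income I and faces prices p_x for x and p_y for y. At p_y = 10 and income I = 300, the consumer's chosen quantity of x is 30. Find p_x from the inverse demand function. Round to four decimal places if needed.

p_x = 5

MU_x/MU_y = (0.5·y)/(0.5·x); tangency sets this equal to p_x/p_y.
Rearranging, p_y·y = p_x·x. Substituting into the budget gives p_x·x·(1 + 1) = I.
Demand: x*(p_x,p_y,I) = 0.5·I/p_x and y* = 0.5·I/p_y.
Set x* = 30 in the demand function and solve for p_x: p_x = 5.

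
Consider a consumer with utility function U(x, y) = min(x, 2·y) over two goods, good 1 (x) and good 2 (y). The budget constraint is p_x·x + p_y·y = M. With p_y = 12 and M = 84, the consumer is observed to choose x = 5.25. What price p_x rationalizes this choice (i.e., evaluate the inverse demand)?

p_x = 10

With perfect complements, no substitution: consume in ratio x:y = 2:1.
Budget: p_x·x + p_y·(1/2)·x = M, so (2·p_x + p_y)·x = 2·M.
Demand: x*(p_x,p_y,M) = 2·M/(2·p_x + p_y), y* = M/(2·p_x + p_y).
Set x* = 5.25 in the demand function and solve for p_x: p_x = 10.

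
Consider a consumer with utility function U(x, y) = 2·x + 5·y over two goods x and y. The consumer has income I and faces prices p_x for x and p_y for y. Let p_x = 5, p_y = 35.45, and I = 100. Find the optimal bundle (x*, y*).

x* = 20, y* = 0

Linear utility — the consumer picks whichever good has higher MU/price: 2/5 = 0.4 vs 5/35.45 = 0.141.
x gives more utility per dollar, so spend all income on x: x* = I/p_x, y* = 0.
Numerically: x* = 20, y* = 0.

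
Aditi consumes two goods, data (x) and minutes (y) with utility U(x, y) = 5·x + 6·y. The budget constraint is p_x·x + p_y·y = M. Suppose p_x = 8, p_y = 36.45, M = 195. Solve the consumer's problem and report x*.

x* = 24.375

Linear utility — the consumer picks whichever good has higher MU/price: 5/8 = 0.625 vs 6/36.45 = 0.1646.
x gives more utility per dollar, so spend all income on x: x* = M/p_x, y* = 0.
Numerically: x* = 24.375, y* = 0.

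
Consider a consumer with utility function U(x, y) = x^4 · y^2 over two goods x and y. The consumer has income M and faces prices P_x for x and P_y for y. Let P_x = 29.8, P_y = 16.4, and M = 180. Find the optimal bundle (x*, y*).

The MRS is 2·y/x. Set MRS = P_x/P_y.
So 4·P_y·y = 2·P_x·x; combined with the budget, a share 2/3 of income goes to x.
Demand: x*(P_x,P_y,M) = 2/3·M/P_x and y* = 1/3·M/P_y.
At P_x=29.8, P_y=16.4, M=180: x* = 2/3·180/29.8 = 4.0268, y* = 3.6585.

x* = 4.0268, y* = 3.6585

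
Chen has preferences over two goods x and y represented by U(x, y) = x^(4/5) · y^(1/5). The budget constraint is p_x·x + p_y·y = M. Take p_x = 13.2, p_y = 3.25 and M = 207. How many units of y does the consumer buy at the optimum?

The MRS is 4·y/x. Set MRS = p_x/p_y.
Rearranging, p_y·y = (1/4)·p_x·x. Substituting into the budget gives p_x·x·(1 + (1/4)) = M.
Demand: x*(p_x,p_y,M) = 0.8·M/p_x and y* = 0.2·M/p_y.
At p_x=13.2, p_y=3.25, M=207: y* = 0.2·207/3.25 = 12.7385.

y* = 12.7385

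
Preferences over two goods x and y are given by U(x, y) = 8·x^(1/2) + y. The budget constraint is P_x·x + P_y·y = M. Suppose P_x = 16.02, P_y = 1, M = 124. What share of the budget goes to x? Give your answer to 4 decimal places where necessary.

Set MRS = P_x/P_y: 4·x^(−1/2) = P_x/P_y.
Thus x* = (4·P_y/P_x)² — independent of M — with the rest of income spent on y.
Plugging in: x* = (4·1/16.02)² = 0.0623, y* = 123.0012.
Expenditure on x: 16.02·0.0623 = 0.9988; share = 0.0081.

share on x = 0.0081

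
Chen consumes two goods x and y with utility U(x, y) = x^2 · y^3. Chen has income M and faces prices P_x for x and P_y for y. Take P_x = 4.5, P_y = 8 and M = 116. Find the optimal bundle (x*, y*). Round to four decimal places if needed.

At P_x=4.5, P_y=8, M=116: x* = 0.4·116/4.5 = 10.3111, y* = 8.7.

x* = 10.3111, y* = 8.7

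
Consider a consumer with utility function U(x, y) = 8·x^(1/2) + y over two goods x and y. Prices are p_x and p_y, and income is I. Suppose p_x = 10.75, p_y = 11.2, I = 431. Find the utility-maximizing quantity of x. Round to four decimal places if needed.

x* = 17.3676

Solve: √x = 4·p_y/p_x, so x*(p_x,p_y) = (4·p_y/p_x)², and y* = (I − p_x·x*)/p_y.
Plugging in: x* = (4·11.2/10.75)² = 17.3676.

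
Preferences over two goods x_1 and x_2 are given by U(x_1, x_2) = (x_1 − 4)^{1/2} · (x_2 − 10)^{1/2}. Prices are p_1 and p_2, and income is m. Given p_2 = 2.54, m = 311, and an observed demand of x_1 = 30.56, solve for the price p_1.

This is Cobb-Douglas in (x_1−4, x_2−10): tangency gives 0.5·p_2·(x_2−10) = 0.5·p_1·(x_1−4).
Substituting into the budget: x_1* = 4 + 0.5·(m − 4·p_1 − 10·p_2)/p_1, and x_2* = 10 + 0.5·(…)/p_2.
Set x_1* = 30.56 in the demand function and solve for p_1: p_1 = 5.

p_1 = 5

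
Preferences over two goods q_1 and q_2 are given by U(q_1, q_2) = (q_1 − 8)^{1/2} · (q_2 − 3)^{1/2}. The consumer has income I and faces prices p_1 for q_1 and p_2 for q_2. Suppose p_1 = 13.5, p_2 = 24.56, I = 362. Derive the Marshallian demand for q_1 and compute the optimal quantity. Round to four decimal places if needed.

Let q_1' = q_1−8, q_2' = q_2−3. MRS = q_2'/q_1' = p_1/p_2.
After buying the subsistence bundle (8, 3), a share 0.5 of the remaining income goes to q_1: q_1* = 8 + 0.5·(I − 8p_1 − 3p_2)/p_1.
Discretionary income = 362 − 8·13.5 − 3·24.56 = 180.32; q_1* = 8 + 0.5·180.32/13.5 = 14.6785.

q_1* = 14.6785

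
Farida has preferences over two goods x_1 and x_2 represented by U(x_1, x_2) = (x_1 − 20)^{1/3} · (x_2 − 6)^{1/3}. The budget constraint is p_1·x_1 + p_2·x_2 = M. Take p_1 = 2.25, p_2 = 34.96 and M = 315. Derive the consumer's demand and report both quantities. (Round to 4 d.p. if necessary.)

x_1* = 33.3867, x_2* = 6.8616

After buying the subsistence bundle (20, 6), a share 0.5 of the remaining income goes to x_1: x_1* = 20 + 0.5·(M − 20p_1 − 6p_2)/p_1.
Discretionary income = 315 − 20·2.25 − 6·34.96 = 60.24; x_1* = 20 + 0.5·60.24/2.25 = 33.3867; x_2* = 6 + 0.5·60.24/34.96 = 6.8616.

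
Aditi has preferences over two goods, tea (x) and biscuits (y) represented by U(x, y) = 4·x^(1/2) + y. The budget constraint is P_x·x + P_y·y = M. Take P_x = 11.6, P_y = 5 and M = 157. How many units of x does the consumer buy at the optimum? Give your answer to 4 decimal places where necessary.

MU_x = 2/√x, MU_y = 1. Tangency: 2/√x = P_x/P_y.
Thus x* = (2·P_y/P_x)² — independent of M — with the rest of income spent on y.
Plugging in: x* = (2·5/11.6)² = 0.7432.

x* = 0.7432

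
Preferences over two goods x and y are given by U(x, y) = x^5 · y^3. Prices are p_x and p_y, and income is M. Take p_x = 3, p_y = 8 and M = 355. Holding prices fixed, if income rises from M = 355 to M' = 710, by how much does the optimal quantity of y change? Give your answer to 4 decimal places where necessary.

Δy* = 16.6406

Tangency: MRS = (5/3)·y/x = p_x/p_y.
Rearranging, p_y·y = (3/5)·p_x·x. Substituting into the budget gives p_x·x·(1 + (3/5)) = M.
Demand: x*(p_x,p_y,M) = 0.625·M/p_x and y* = 0.375·M/p_y.
At p_x=3, p_y=8, M=355: y* = 0.375·355/8 = 16.6406.
At M' = 710: y* = 33.2812. Change: 33.2812 − 16.6406 = 16.6406.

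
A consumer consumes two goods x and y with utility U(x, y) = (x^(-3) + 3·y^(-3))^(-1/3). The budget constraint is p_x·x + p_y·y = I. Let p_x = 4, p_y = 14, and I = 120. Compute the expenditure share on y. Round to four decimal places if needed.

MU_x ∝ x^(-4), MU_y ∝ 3·y^(-4), so MRS = (1/3)·(y/x)^(4) = p_x/p_y.
Hence y/x = (3·p_x/p_y)^(1/(4)), i.e. raised to the 0.25 power.
Substitute y = (y/x)·x into the budget: x* = I/(p_x + p_y·(y/x)).
Numerically y/x = 0.962195, so x* = 120/(4 + 14·0.962195) = 6.8686 and y* = 0.962195·6.8686 = 6.609.
Expenditure on y: 14·6.609 = 92.5255; share = 0.771.

share on y = 0.771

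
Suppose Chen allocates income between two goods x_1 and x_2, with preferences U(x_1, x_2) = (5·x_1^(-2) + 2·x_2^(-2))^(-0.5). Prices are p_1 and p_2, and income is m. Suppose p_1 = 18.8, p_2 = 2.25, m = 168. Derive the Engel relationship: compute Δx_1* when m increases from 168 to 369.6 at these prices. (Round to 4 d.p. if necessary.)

Δx_1* = 9.0958

MU_x_1 ∝ 5·x_1^(-3), MU_x_2 ∝ 2·x_2^(-3), so MRS = (5/2)·(x_2/x_1)^(3) = p_1/p_2.
Hence x_2/x_1 = ((2/5)·p_1/p_2)^(1/(3)), i.e. raised to the 1/3 power.
With the ratio pinned down, the budget gives x_1* = m/(p_1 + p_2·(x_2/x_1)) and x_2* = (x_2/x_1)·x_1*.
Numerically x_2/x_1 = 1.495128, so x_1* = 168/(18.8 + 2.25·1.495128) = 7.5798.
At m' = 369.6: x_1* = 16.6757. Change: 16.6757 − 7.5798 = 9.0958.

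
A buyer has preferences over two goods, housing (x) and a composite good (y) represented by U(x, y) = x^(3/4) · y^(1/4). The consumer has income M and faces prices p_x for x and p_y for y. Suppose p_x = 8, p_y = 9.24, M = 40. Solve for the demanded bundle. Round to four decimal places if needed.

x* = 3.75, y* = 1.0823

Demand: x*(p_x,p_y,M) = 0.75·M/p_x and y* = 0.25·M/p_y.
At p_x=8, p_y=9.24, M=40: x* = 0.75·40/8 = 3.75, y* = 1.0823.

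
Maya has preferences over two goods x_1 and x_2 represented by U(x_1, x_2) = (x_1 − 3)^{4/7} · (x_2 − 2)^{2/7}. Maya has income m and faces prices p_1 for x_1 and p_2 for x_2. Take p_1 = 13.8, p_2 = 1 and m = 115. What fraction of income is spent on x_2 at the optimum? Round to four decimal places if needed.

share on x_2 = 0.2249

MRS = 2·(x_2−2)/(x_1−3). Tangency with p_1/p_2 gives x_2−2 = (1/2)·(p_1/p_2)·(x_1−3).
Substituting into the budget: x_1* = 3 + 2/3·(m − 3·p_1 − 2·p_2)/p_1, and x_2* = 2 + 1/3·(…)/p_2.
Discretionary income = 115 − 3·13.8 − 2·1 = 71.6; x_1* = 3 + 2/3·71.6/13.8 = 6.4589; x_2* = 2 + 1/3·71.6/1 = 25.8667.
Expenditure on x_2: 1·25.8667 = 25.8667; share = 0.2249.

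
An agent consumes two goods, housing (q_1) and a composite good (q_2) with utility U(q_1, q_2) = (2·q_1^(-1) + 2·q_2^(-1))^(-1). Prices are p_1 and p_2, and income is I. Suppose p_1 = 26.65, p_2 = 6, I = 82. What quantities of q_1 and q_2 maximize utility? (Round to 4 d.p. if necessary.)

From the CES first-order condition, (q_2/q_1)^(2) = p_1/p_2.
Solve for the ratio: q_2/q_1 = [p_1/p_2]^(0.5).
With the ratio pinned down, the budget gives q_1* = I/(p_1 + p_2·(q_2/q_1)) and q_2* = (q_2/q_1)·q_1*.
Numerically q_2/q_1 = 2.107526, so q_1* = 82/(26.65 + 6·2.107526) = 2.0868 and q_2* = 2.107526·2.0868 = 4.3979.

q_1* = 2.0868, q_2* = 4.3979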